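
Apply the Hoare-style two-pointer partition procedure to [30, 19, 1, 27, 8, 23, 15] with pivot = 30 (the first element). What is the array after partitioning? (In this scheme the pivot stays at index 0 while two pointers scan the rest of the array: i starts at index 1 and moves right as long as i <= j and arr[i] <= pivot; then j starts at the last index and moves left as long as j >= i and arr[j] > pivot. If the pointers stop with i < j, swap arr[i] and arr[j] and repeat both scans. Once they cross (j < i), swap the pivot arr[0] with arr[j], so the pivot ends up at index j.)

Hoare-style two-pointer partition with pivot = 30:

Initial array: [30, 19, 1, 27, 8, 23, 15]

Pointers start at i = 1, j = 6.
i ends at 7, j ends at 6: the pointers have crossed (j < i), so scanning stops.

Swap pivot arr[0] with arr[6] to place pivot at position 6: [15, 19, 1, 27, 8, 23, 30]
Pivot position: 6

After partitioning with pivot 30, the array becomes [15, 19, 1, 27, 8, 23, 30]. The pivot is placed at index 6. All elements to the left of the pivot are <= 30, and all elements to the right are > 30.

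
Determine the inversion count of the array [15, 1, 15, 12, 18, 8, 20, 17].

Finding inversions in [15, 1, 15, 12, 18, 8, 20, 17]:

(0, 1): arr[0]=15 > arr[1]=1
(0, 3): arr[0]=15 > arr[3]=12
(0, 5): arr[0]=15 > arr[5]=8
(2, 3): arr[2]=15 > arr[3]=12
(2, 5): arr[2]=15 > arr[5]=8
(3, 5): arr[3]=12 > arr[5]=8
(4, 5): arr[4]=18 > arr[5]=8
(4, 7): arr[4]=18 > arr[7]=17
(6, 7): arr[6]=20 > arr[7]=17

Total inversions: 9

The array has 9 inversion(s): (0,1), (0,3), (0,5), (2,3), (2,5), (3,5), (4,5), (4,7), (6,7). Each pair (i,j) satisfies i < j and arr[i] > arr[j].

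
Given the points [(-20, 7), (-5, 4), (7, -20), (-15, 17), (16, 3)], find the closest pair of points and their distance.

Computing all pairwise distances among 5 points:

d((-20, 7), (-5, 4)) = 15.2971
d((-20, 7), (7, -20)) = 38.1838
d((-20, 7), (-15, 17)) = 11.1803 <-- minimum
d((-20, 7), (16, 3)) = 36.2215
d((-5, 4), (7, -20)) = 26.8328
d((-5, 4), (-15, 17)) = 16.4012
d((-5, 4), (16, 3)) = 21.0238
d((7, -20), (-15, 17)) = 43.0465
d((7, -20), (16, 3)) = 24.6982
d((-15, 17), (16, 3)) = 34.0147

Closest pair: (-20, 7) and (-15, 17) with distance 11.1803

The closest pair is (-20, 7) and (-15, 17) with Euclidean distance 11.1803. For 5 points, brute-force pairwise comparison is shown above. For large n, the divide-and-conquer algorithm (sort by x, recurse on halves, check the dividing strip) achieves O(n log n).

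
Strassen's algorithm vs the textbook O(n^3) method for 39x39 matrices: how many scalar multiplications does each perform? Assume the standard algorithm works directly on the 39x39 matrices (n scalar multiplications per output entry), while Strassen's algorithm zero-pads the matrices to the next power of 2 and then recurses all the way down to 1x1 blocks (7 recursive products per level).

Matrix multiplication for 39x39 matrices:

Strassen's algorithm requires power-of-2 dimensions. Pad 39x39 to 64x64 (next power of 2).

Standard algorithm: 39^3 = 59319 multiplications
Strassen's algorithm: 7^(log2(64)) = 7^6 = 117649 multiplications
Difference: 59319 - 117649 = -58330 (Strassen uses MORE here due to padding overhead — for small or just-over-power-of-2 n, padding can outweigh the per-level savings)

Standard: 59319 multiplications (39^3). Strassen: 117649 multiplications (7^6, after padding to 64x64). Strassen reduces 8 recursive multiplications to 7 at each level.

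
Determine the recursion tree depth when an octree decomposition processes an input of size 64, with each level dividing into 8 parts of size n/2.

For divide and conquer with division factor 2:

Problem sizes at each level:
Level 0: 64
Level 1: 32
Level 2: 16
Level 3: 8
Level 4: 4
Level 5: 2
Level 6: 1

The root is level 0 and the size-1 base case is level 6 (the tree spans levels 0 through 6, i.e. 7 levels counting the root), so the depth is the number of divisions: log_2(64) = 6

The recursion tree depth is log_2(64) = 6. At each level, the problem size is divided by 2, so it takes 6 divisions to reduce to a base case of size 1. The algorithm makes 8 recursive calls at each level.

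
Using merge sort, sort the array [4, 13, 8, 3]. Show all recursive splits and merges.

Merge sort trace:

Split: [4, 13, 8, 3] -> [4, 13] and [8, 3]
  Split: [4, 13] -> [4] and [13]
  Merge: [4] + [13] -> [4, 13]
  Split: [8, 3] -> [8] and [3]
  Merge: [8] + [3] -> [3, 8]
Merge: [4, 13] + [3, 8] -> [3, 4, 8, 13]

Final sorted array: [3, 4, 8, 13]

The merge sort proceeds by recursively splitting the array and merging sorted halves.
After all merges, the sorted array is [3, 4, 8, 13].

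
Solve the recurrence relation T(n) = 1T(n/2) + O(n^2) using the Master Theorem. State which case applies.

Master Theorem for T(n) = 1T(n/2) + O(n^2):

a = 1, b = 2, c = 2
log_b(a) = log_2(1) = 0.0000

Case 3: c = 2 > log_2(1) = 0.0000
T(n) = O(n^2) = O(n^2)

For T(n) = 1T(n/2) + O(n^2): log_2(1) = 0.0000. This is Case 3 of the Master Theorem (c > log_b(a), work dominated by root), giving O(n^2).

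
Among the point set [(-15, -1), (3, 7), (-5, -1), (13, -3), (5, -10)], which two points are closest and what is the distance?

Computing all pairwise distances among 5 points:

d((-15, -1), (3, 7)) = 19.6977
d((-15, -1), (-5, -1)) = 10.0 <-- minimum
d((-15, -1), (13, -3)) = 28.0713
d((-15, -1), (5, -10)) = 21.9317
d((3, 7), (-5, -1)) = 11.3137
d((3, 7), (13, -3)) = 14.1421
d((3, 7), (5, -10)) = 17.1172
d((-5, -1), (13, -3)) = 18.1108
d((-5, -1), (5, -10)) = 13.4536
d((13, -3), (5, -10)) = 10.6301

Closest pair: (-15, -1) and (-5, -1) with distance 10.0

The closest pair is (-15, -1) and (-5, -1) with Euclidean distance 10.0. For 5 points, brute-force pairwise comparison is shown above. For large n, the divide-and-conquer algorithm (sort by x, recurse on halves, check the dividing strip) achieves O(n log n).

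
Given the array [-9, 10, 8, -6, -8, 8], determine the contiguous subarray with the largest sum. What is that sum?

Using Kadane's algorithm on [-9, 10, 8, -6, -8, 8]:

Scanning through the array:
Position 1 (value 10): max_ending_here = 10, max_so_far = 10
Position 2 (value 8): max_ending_here = 18, max_so_far = 18
Position 3 (value -6): max_ending_here = 12, max_so_far = 18
Position 4 (value -8): max_ending_here = 4, max_so_far = 18
Position 5 (value 8): max_ending_here = 12, max_so_far = 18

Maximum subarray: [10, 8]
Maximum sum: 18

The maximum subarray is [10, 8] with sum 18. This subarray runs from index 1 to index 2.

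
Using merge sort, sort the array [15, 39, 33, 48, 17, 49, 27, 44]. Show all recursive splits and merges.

Merge sort trace:

Split: [15, 39, 33, 48, 17, 49, 27, 44] -> [15, 39, 33, 48] and [17, 49, 27, 44]
  Split: [15, 39, 33, 48] -> [15, 39] and [33, 48]
    Split: [15, 39] -> [15] and [39]
    Merge: [15] + [39] -> [15, 39]
    Split: [33, 48] -> [33] and [48]
    Merge: [33] + [48] -> [33, 48]
  Merge: [15, 39] + [33, 48] -> [15, 33, 39, 48]
  Split: [17, 49, 27, 44] -> [17, 49] and [27, 44]
    Split: [17, 49] -> [17] and [49]
    Merge: [17] + [49] -> [17, 49]
    Split: [27, 44] -> [27] and [44]
    Merge: [27] + [44] -> [27, 44]
  Merge: [17, 49] + [27, 44] -> [17, 27, 44, 49]
Merge: [15, 33, 39, 48] + [17, 27, 44, 49] -> [15, 17, 27, 33, 39, 44, 48, 49]

Final sorted array: [15, 17, 27, 33, 39, 44, 48, 49]

The merge sort proceeds by recursively splitting the array and merging sorted halves.
After all merges, the sorted array is [15, 17, 27, 33, 39, 44, 48, 49].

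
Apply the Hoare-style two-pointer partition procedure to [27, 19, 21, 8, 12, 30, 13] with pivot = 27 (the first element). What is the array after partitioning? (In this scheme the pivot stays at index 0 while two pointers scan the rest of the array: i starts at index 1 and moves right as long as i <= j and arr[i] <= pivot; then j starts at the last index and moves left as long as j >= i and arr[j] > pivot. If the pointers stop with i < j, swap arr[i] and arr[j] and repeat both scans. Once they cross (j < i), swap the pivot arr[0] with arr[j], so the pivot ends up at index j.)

Hoare-style two-pointer partition with pivot = 27:

Initial array: [27, 19, 21, 8, 12, 30, 13]

Pointers start at i = 1, j = 6.
i stops at index 5 (arr[5]=30 > 27), j stops at index 6 (arr[6]=13 <= 27): swap arr[5] and arr[6], array becomes [27, 19, 21, 8, 12, 13, 30]
i ends at 6, j ends at 5: the pointers have crossed (j < i), so scanning stops.

Swap pivot arr[0] with arr[5] to place pivot at position 5: [13, 19, 21, 8, 12, 27, 30]
Pivot position: 5

After partitioning with pivot 27, the array becomes [13, 19, 21, 8, 12, 27, 30]. The pivot is placed at index 5. All elements to the left of the pivot are <= 27, and all elements to the right are > 27.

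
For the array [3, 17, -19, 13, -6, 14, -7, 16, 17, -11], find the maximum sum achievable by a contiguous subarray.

Using Kadane's algorithm on [3, 17, -19, 13, -6, 14, -7, 16, 17, -11]:

Scanning through the array:
Position 1 (value 17): max_ending_here = 20, max_so_far = 20
Position 2 (value -19): max_ending_here = 1, max_so_far = 20
Position 3 (value 13): max_ending_here = 14, max_so_far = 20
Position 4 (value -6): max_ending_here = 8, max_so_far = 20
Position 5 (value 14): max_ending_here = 22, max_so_far = 22
Position 6 (value -7): max_ending_here = 15, max_so_far = 22
Position 7 (value 16): max_ending_here = 31, max_so_far = 31
Position 8 (value 17): max_ending_here = 48, max_so_far = 48
Position 9 (value -11): max_ending_here = 37, max_so_far = 48

Maximum subarray: [3, 17, -19, 13, -6, 14, -7, 16, 17]
Maximum sum: 48

The maximum subarray is [3, 17, -19, 13, -6, 14, -7, 16, 17] with sum 48. This subarray runs from index 0 to index 8.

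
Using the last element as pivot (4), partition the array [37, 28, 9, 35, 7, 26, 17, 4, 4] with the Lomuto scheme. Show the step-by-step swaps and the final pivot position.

Lomuto partition with pivot = 4:

Initial array: [37, 28, 9, 35, 7, 26, 17, 4, 4]

arr[0]=37 > 4: no swap
arr[1]=28 > 4: no swap
arr[2]=9 > 4: no swap
arr[3]=35 > 4: no swap
arr[4]=7 > 4: no swap
arr[5]=26 > 4: no swap
arr[6]=17 > 4: no swap
arr[7]=4 <= 4: swap with position 0, array becomes [4, 28, 9, 35, 7, 26, 17, 37, 4]

Place pivot at position 1: [4, 4, 9, 35, 7, 26, 17, 37, 28]
Pivot position: 1

After partitioning with pivot 4, the array becomes [4, 4, 9, 35, 7, 26, 17, 37, 28]. The pivot is placed at index 1. All elements to the left of the pivot are <= 4, and all elements to the right are > 4.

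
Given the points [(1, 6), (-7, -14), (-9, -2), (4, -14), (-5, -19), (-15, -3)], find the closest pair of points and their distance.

Computing all pairwise distances among 6 points:

d((1, 6), (-7, -14)) = 21.5407
d((1, 6), (-9, -2)) = 12.8062
d((1, 6), (4, -14)) = 20.2237
d((1, 6), (-5, -19)) = 25.7099
d((1, 6), (-15, -3)) = 18.3576
d((-7, -14), (-9, -2)) = 12.1655
d((-7, -14), (4, -14)) = 11.0
d((-7, -14), (-5, -19)) = 5.3852 <-- minimum
d((-7, -14), (-15, -3)) = 13.6015
d((-9, -2), (4, -14)) = 17.6918
d((-9, -2), (-5, -19)) = 17.4642
d((-9, -2), (-15, -3)) = 6.0828
d((4, -14), (-5, -19)) = 10.2956
d((4, -14), (-15, -3)) = 21.9545
d((-5, -19), (-15, -3)) = 18.868

Closest pair: (-7, -14) and (-5, -19) with distance 5.3852

The closest pair is (-7, -14) and (-5, -19) with Euclidean distance 5.3852. For 6 points, brute-force pairwise comparison is shown above. For large n, the divide-and-conquer algorithm (sort by x, recurse on halves, check the dividing strip) achieves O(n log n).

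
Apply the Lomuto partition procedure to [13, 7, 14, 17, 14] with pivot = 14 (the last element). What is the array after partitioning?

Lomuto partition with pivot = 14:

Initial array: [13, 7, 14, 17, 14]

arr[0]=13 <= 14: swap with position 0, array becomes [13, 7, 14, 17, 14]
arr[1]=7 <= 14: swap with position 1, array becomes [13, 7, 14, 17, 14]
arr[2]=14 <= 14: swap with position 2, array becomes [13, 7, 14, 17, 14]
arr[3]=17 > 14: no swap

Place pivot at position 3: [13, 7, 14, 14, 17]
Pivot position: 3

After partitioning with pivot 14, the array becomes [13, 7, 14, 14, 17]. The pivot is placed at index 3. All elements to the left of the pivot are <= 14, and all elements to the right are > 14.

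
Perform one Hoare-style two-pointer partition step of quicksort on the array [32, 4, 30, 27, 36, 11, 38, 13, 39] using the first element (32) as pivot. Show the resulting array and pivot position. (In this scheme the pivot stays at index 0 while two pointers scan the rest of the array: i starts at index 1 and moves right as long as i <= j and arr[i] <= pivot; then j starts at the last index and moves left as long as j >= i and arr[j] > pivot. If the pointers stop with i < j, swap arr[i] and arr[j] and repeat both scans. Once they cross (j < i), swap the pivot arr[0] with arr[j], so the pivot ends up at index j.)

Hoare-style two-pointer partition with pivot = 32:

Initial array: [32, 4, 30, 27, 36, 11, 38, 13, 39]

Pointers start at i = 1, j = 8.
i stops at index 4 (arr[4]=36 > 32), j stops at index 7 (arr[7]=13 <= 32): swap arr[4] and arr[7], array becomes [32, 4, 30, 27, 13, 11, 38, 36, 39]
i ends at 6, j ends at 5: the pointers have crossed (j < i), so scanning stops.

Swap pivot arr[0] with arr[5] to place pivot at position 5: [11, 4, 30, 27, 13, 32, 38, 36, 39]
Pivot position: 5

After partitioning with pivot 32, the array becomes [11, 4, 30, 27, 13, 32, 38, 36, 39]. The pivot is placed at index 5. All elements to the left of the pivot are <= 32, and all elements to the right are > 32.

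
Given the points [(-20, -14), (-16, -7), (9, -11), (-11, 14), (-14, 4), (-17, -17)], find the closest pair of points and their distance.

Computing all pairwise distances among 6 points:

d((-20, -14), (-16, -7)) = 8.0623
d((-20, -14), (9, -11)) = 29.1548
d((-20, -14), (-11, 14)) = 29.4109
d((-20, -14), (-14, 4)) = 18.9737
d((-20, -14), (-17, -17)) = 4.2426 <-- minimum
d((-16, -7), (9, -11)) = 25.318
d((-16, -7), (-11, 14)) = 21.587
d((-16, -7), (-14, 4)) = 11.1803
d((-16, -7), (-17, -17)) = 10.0499
d((9, -11), (-11, 14)) = 32.0156
d((9, -11), (-14, 4)) = 27.4591
d((9, -11), (-17, -17)) = 26.6833
d((-11, 14), (-14, 4)) = 10.4403
d((-11, 14), (-17, -17)) = 31.5753
d((-14, 4), (-17, -17)) = 21.2132

Closest pair: (-20, -14) and (-17, -17) with distance 4.2426

The closest pair is (-20, -14) and (-17, -17) with Euclidean distance 4.2426. For 6 points, brute-force pairwise comparison is shown above. For large n, the divide-and-conquer algorithm (sort by x, recurse on halves, check the dividing strip) achieves O(n log n).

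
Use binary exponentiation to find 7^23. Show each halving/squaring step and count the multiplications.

Computing 7^23 by squaring (build up from 7^1; each line after the first costs one multiplication):

7^1 = 7
7^2 = (7^1)^2 = 7^2 = 49
7^4 = (7^2)^2 = 49^2 = 2401
7^5 = 7 * 7^4 = 7 * 2401 = 16807
7^10 = (7^5)^2 = 16807^2 = 282475249
7^11 = 7 * 7^10 = 7 * 282475249 = 1977326743
7^22 = (7^11)^2 = 1977326743^2 = 3909821048582988049
7^23 = 7 * 7^22 = 7 * 3909821048582988049 = 27368747340080916343

Result: 27368747340080916343
Multiplications needed: 7 (7 lines after 7^1)

7^23 = 27368747340080916343. Using exponentiation by squaring, this requires 7 multiplications. The key idea: if the exponent is even, square the half-power; if odd, multiply by the base once.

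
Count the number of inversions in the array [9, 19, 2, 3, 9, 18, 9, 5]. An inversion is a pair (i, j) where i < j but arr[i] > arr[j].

Finding inversions in [9, 19, 2, 3, 9, 18, 9, 5]:

(0, 2): arr[0]=9 > arr[2]=2
(0, 3): arr[0]=9 > arr[3]=3
(0, 7): arr[0]=9 > arr[7]=5
(1, 2): arr[1]=19 > arr[2]=2
(1, 3): arr[1]=19 > arr[3]=3
(1, 4): arr[1]=19 > arr[4]=9
(1, 5): arr[1]=19 > arr[5]=18
(1, 6): arr[1]=19 > arr[6]=9
(1, 7): arr[1]=19 > arr[7]=5
(4, 7): arr[4]=9 > arr[7]=5
(5, 6): arr[5]=18 > arr[6]=9
(5, 7): arr[5]=18 > arr[7]=5
(6, 7): arr[6]=9 > arr[7]=5

Total inversions: 13

The array has 13 inversion(s): (0,2), (0,3), (0,7), (1,2), (1,3), (1,4), (1,5), (1,6), (1,7), (4,7), (5,6), (5,7), (6,7). Each pair (i,j) satisfies i < j and arr[i] > arr[j].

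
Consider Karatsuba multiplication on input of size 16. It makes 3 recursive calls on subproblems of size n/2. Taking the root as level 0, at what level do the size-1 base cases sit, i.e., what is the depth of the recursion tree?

For divide and conquer with division factor 2:

Problem sizes at each level:
Level 0: 16
Level 1: 8
Level 2: 4
Level 3: 2
Level 4: 1

The root is level 0 and the size-1 base case is level 4 (the tree spans levels 0 through 4, i.e. 5 levels counting the root), so the depth is the number of divisions: log_2(16) = 4

The recursion tree depth is log_2(16) = 4. At each level, the problem size is divided by 2, so it takes 4 divisions to reduce to a base case of size 1. The algorithm makes 3 recursive calls at each level.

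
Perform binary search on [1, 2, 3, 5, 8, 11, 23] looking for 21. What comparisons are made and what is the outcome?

Binary search for 21 in [1, 2, 3, 5, 8, 11, 23]:

lo=0, hi=6, mid=3, arr[mid]=5 -> 5 < 21, search right half
lo=4, hi=6, mid=5, arr[mid]=11 -> 11 < 21, search right half
lo=6, hi=6, mid=6, arr[mid]=23 -> 23 > 21, search left half
lo=6 > hi=5, target 21 not found

Binary search determines that 21 is not in the array after 3 comparisons. The search space was exhausted without finding the target.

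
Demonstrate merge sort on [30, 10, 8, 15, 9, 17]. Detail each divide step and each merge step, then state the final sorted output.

Merge sort trace:

Split: [30, 10, 8, 15, 9, 17] -> [30, 10, 8] and [15, 9, 17]
  Split: [30, 10, 8] -> [30] and [10, 8]
    Split: [10, 8] -> [10] and [8]
    Merge: [10] + [8] -> [8, 10]
  Merge: [30] + [8, 10] -> [8, 10, 30]
  Split: [15, 9, 17] -> [15] and [9, 17]
    Split: [9, 17] -> [9] and [17]
    Merge: [9] + [17] -> [9, 17]
  Merge: [15] + [9, 17] -> [9, 15, 17]
Merge: [8, 10, 30] + [9, 15, 17] -> [8, 9, 10, 15, 17, 30]

Final sorted array: [8, 9, 10, 15, 17, 30]

The merge sort proceeds by recursively splitting the array and merging sorted halves.
After all merges, the sorted array is [8, 9, 10, 15, 17, 30].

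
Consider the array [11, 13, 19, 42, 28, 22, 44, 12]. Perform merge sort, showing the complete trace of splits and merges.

Merge sort trace:

Split: [11, 13, 19, 42, 28, 22, 44, 12] -> [11, 13, 19, 42] and [28, 22, 44, 12]
  Split: [11, 13, 19, 42] -> [11, 13] and [19, 42]
    Split: [11, 13] -> [11] and [13]
    Merge: [11] + [13] -> [11, 13]
    Split: [19, 42] -> [19] and [42]
    Merge: [19] + [42] -> [19, 42]
  Merge: [11, 13] + [19, 42] -> [11, 13, 19, 42]
  Split: [28, 22, 44, 12] -> [28, 22] and [44, 12]
    Split: [28, 22] -> [28] and [22]
    Merge: [28] + [22] -> [22, 28]
    Split: [44, 12] -> [44] and [12]
    Merge: [44] + [12] -> [12, 44]
  Merge: [22, 28] + [12, 44] -> [12, 22, 28, 44]
Merge: [11, 13, 19, 42] + [12, 22, 28, 44] -> [11, 12, 13, 19, 22, 28, 42, 44]

Final sorted array: [11, 12, 13, 19, 22, 28, 42, 44]

The merge sort proceeds by recursively splitting the array and merging sorted halves.
After all merges, the sorted array is [11, 12, 13, 19, 22, 28, 42, 44].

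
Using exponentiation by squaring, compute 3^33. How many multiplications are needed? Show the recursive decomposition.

Computing 3^33 by squaring (build up from 3^1; each line after the first costs one multiplication):

3^1 = 3
3^2 = (3^1)^2 = 3^2 = 9
3^4 = (3^2)^2 = 9^2 = 81
3^8 = (3^4)^2 = 81^2 = 6561
3^16 = (3^8)^2 = 6561^2 = 43046721
3^32 = (3^16)^2 = 43046721^2 = 1853020188851841
3^33 = 3 * 3^32 = 3 * 1853020188851841 = 5559060566555523

Result: 5559060566555523
Multiplications needed: 6 (6 lines after 3^1)

3^33 = 5559060566555523. Using exponentiation by squaring, this requires 6 multiplications. The key idea: if the exponent is even, square the half-power; if odd, multiply by the base once.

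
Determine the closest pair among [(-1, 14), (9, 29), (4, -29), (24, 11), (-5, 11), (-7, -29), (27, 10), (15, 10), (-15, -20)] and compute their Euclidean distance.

Computing all pairwise distances among 9 points:

d((-1, 14), (9, 29)) = 18.0278
d((-1, 14), (4, -29)) = 43.2897
d((-1, 14), (24, 11)) = 25.1794
d((-1, 14), (-5, 11)) = 5.0
d((-1, 14), (-7, -29)) = 43.4166
d((-1, 14), (27, 10)) = 28.2843
d((-1, 14), (15, 10)) = 16.4924
d((-1, 14), (-15, -20)) = 36.7696
d((9, 29), (4, -29)) = 58.2151
d((9, 29), (24, 11)) = 23.4307
d((9, 29), (-5, 11)) = 22.8035
d((9, 29), (-7, -29)) = 60.1664
d((9, 29), (27, 10)) = 26.1725
d((9, 29), (15, 10)) = 19.9249
d((9, 29), (-15, -20)) = 54.5619
d((4, -29), (24, 11)) = 44.7214
d((4, -29), (-5, 11)) = 41.0
d((4, -29), (-7, -29)) = 11.0
d((4, -29), (27, 10)) = 45.2769
d((4, -29), (15, 10)) = 40.5216
d((4, -29), (-15, -20)) = 21.0238
d((24, 11), (-5, 11)) = 29.0
d((24, 11), (-7, -29)) = 50.6063
d((24, 11), (27, 10)) = 3.1623 <-- minimum
d((24, 11), (15, 10)) = 9.0554
d((24, 11), (-15, -20)) = 49.8197
d((-5, 11), (-7, -29)) = 40.05
d((-5, 11), (27, 10)) = 32.0156
d((-5, 11), (15, 10)) = 20.025
d((-5, 11), (-15, -20)) = 32.573
d((-7, -29), (27, 10)) = 51.7397
d((-7, -29), (15, 10)) = 44.7772
d((-7, -29), (-15, -20)) = 12.0416
d((27, 10), (15, 10)) = 12.0
d((27, 10), (-15, -20)) = 51.614
d((15, 10), (-15, -20)) = 42.4264

Closest pair: (24, 11) and (27, 10) with distance 3.1623

The closest pair is (24, 11) and (27, 10) with Euclidean distance 3.1623. For 9 points, brute-force pairwise comparison is shown above. For large n, the divide-and-conquer algorithm (sort by x, recurse on halves, check the dividing strip) achieves O(n log n).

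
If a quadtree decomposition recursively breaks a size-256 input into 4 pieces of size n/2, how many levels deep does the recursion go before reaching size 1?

For divide and conquer with division factor 2:

Problem sizes at each level:
Level 0: 256
Level 1: 128
Level 2: 64
Level 3: 32
Level 4: 16
Level 5: 8
Level 6: 4
Level 7: 2
Level 8: 1

The root is level 0 and the size-1 base case is level 8 (the tree spans levels 0 through 8, i.e. 9 levels counting the root), so the depth is the number of divisions: log_2(256) = 8

The recursion tree depth is log_2(256) = 8. At each level, the problem size is divided by 2, so it takes 8 divisions to reduce to a base case of size 1. The algorithm makes 4 recursive calls at each level.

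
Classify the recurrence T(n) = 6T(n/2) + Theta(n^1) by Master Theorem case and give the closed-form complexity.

Master Theorem for T(n) = 6T(n/2) + O(n^1):

a = 6, b = 2, c = 1
log_b(a) = log_2(6) = 2.5850

Case 1: c = 1 < log_2(6) = 2.5850
T(n) = O(n^(log_2 6))

For T(n) = 6T(n/2) + O(n^1): log_2(6) = 2.5850. This is Case 1 of the Master Theorem (c < log_b(a), work dominated by leaves), giving O(n^(log_2 6)).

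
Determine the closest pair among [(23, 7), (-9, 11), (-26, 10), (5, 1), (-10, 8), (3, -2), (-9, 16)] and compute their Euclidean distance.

Computing all pairwise distances among 7 points:

d((23, 7), (-9, 11)) = 32.249
d((23, 7), (-26, 10)) = 49.0918
d((23, 7), (5, 1)) = 18.9737
d((23, 7), (-10, 8)) = 33.0151
d((23, 7), (3, -2)) = 21.9317
d((23, 7), (-9, 16)) = 33.2415
d((-9, 11), (-26, 10)) = 17.0294
d((-9, 11), (5, 1)) = 17.2047
d((-9, 11), (-10, 8)) = 3.1623 <-- minimum
d((-9, 11), (3, -2)) = 17.6918
d((-9, 11), (-9, 16)) = 5.0
d((-26, 10), (5, 1)) = 32.28
d((-26, 10), (-10, 8)) = 16.1245
d((-26, 10), (3, -2)) = 31.3847
d((-26, 10), (-9, 16)) = 18.0278
d((5, 1), (-10, 8)) = 16.5529
d((5, 1), (3, -2)) = 3.6056
d((5, 1), (-9, 16)) = 20.5183
d((-10, 8), (3, -2)) = 16.4012
d((-10, 8), (-9, 16)) = 8.0623
d((3, -2), (-9, 16)) = 21.6333

Closest pair: (-9, 11) and (-10, 8) with distance 3.1623

The closest pair is (-9, 11) and (-10, 8) with Euclidean distance 3.1623. For 7 points, brute-force pairwise comparison is shown above. For large n, the divide-and-conquer algorithm (sort by x, recurse on halves, check the dividing strip) achieves O(n log n).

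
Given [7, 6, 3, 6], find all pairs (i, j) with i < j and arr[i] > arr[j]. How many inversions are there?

Finding inversions in [7, 6, 3, 6]:

(0, 1): arr[0]=7 > arr[1]=6
(0, 2): arr[0]=7 > arr[2]=3
(0, 3): arr[0]=7 > arr[3]=6
(1, 2): arr[1]=6 > arr[2]=3

Total inversions: 4

The array has 4 inversion(s): (0,1), (0,2), (0,3), (1,2). Each pair (i,j) satisfies i < j and arr[i] > arr[j].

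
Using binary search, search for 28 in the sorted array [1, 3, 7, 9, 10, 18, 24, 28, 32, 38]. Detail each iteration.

Binary search for 28 in [1, 3, 7, 9, 10, 18, 24, 28, 32, 38]:

lo=0, hi=9, mid=4, arr[mid]=10 -> 10 < 28, search right half
lo=5, hi=9, mid=7, arr[mid]=28 -> Found target at index 7!

Binary search finds 28 at index 7 after 2 comparisons. The search repeatedly halves the search space by comparing with the middle element.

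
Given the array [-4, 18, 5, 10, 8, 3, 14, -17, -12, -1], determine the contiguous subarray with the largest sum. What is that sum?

Using Kadane's algorithm on [-4, 18, 5, 10, 8, 3, 14, -17, -12, -1]:

Scanning through the array:
Position 1 (value 18): max_ending_here = 18, max_so_far = 18
Position 2 (value 5): max_ending_here = 23, max_so_far = 23
Position 3 (value 10): max_ending_here = 33, max_so_far = 33
Position 4 (value 8): max_ending_here = 41, max_so_far = 41
Position 5 (value 3): max_ending_here = 44, max_so_far = 44
Position 6 (value 14): max_ending_here = 58, max_so_far = 58
Position 7 (value -17): max_ending_here = 41, max_so_far = 58
Position 8 (value -12): max_ending_here = 29, max_so_far = 58
Position 9 (value -1): max_ending_here = 28, max_so_far = 58

Maximum subarray: [18, 5, 10, 8, 3, 14]
Maximum sum: 58

The maximum subarray is [18, 5, 10, 8, 3, 14] with sum 58. This subarray runs from index 1 to index 6.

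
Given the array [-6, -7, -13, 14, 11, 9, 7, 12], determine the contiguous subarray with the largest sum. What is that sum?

Using Kadane's algorithm on [-6, -7, -13, 14, 11, 9, 7, 12]:

Scanning through the array:
Position 1 (value -7): max_ending_here = -7, max_so_far = -6
Position 2 (value -13): max_ending_here = -13, max_so_far = -6
Position 3 (value 14): max_ending_here = 14, max_so_far = 14
Position 4 (value 11): max_ending_here = 25, max_so_far = 25
Position 5 (value 9): max_ending_here = 34, max_so_far = 34
Position 6 (value 7): max_ending_here = 41, max_so_far = 41
Position 7 (value 12): max_ending_here = 53, max_so_far = 53

Maximum subarray: [14, 11, 9, 7, 12]
Maximum sum: 53

The maximum subarray is [14, 11, 9, 7, 12] with sum 53. This subarray runs from index 3 to index 7.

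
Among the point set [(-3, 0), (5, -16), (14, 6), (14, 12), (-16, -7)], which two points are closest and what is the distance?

Computing all pairwise distances among 5 points:

d((-3, 0), (5, -16)) = 17.8885
d((-3, 0), (14, 6)) = 18.0278
d((-3, 0), (14, 12)) = 20.8087
d((-3, 0), (-16, -7)) = 14.7648
d((5, -16), (14, 6)) = 23.7697
d((5, -16), (14, 12)) = 29.4109
d((5, -16), (-16, -7)) = 22.8473
d((14, 6), (14, 12)) = 6.0 <-- minimum
d((14, 6), (-16, -7)) = 32.6956
d((14, 12), (-16, -7)) = 35.5106

Closest pair: (14, 6) and (14, 12) with distance 6.0

The closest pair is (14, 6) and (14, 12) with Euclidean distance 6.0. For 5 points, brute-force pairwise comparison is shown above. For large n, the divide-and-conquer algorithm (sort by x, recurse on halves, check the dividing strip) achieves O(n log n).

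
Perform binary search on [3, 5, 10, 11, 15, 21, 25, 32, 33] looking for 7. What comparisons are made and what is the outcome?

Binary search for 7 in [3, 5, 10, 11, 15, 21, 25, 32, 33]:

lo=0, hi=8, mid=4, arr[mid]=15 -> 15 > 7, search left half
lo=0, hi=3, mid=1, arr[mid]=5 -> 5 < 7, search right half
lo=2, hi=3, mid=2, arr[mid]=10 -> 10 > 7, search left half
lo=2 > hi=1, target 7 not found

Binary search determines that 7 is not in the array after 3 comparisons. The search space was exhausted without finding the target.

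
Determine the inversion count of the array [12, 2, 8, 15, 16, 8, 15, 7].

Finding inversions in [12, 2, 8, 15, 16, 8, 15, 7]:

(0, 1): arr[0]=12 > arr[1]=2
(0, 2): arr[0]=12 > arr[2]=8
(0, 5): arr[0]=12 > arr[5]=8
(0, 7): arr[0]=12 > arr[7]=7
(2, 7): arr[2]=8 > arr[7]=7
(3, 5): arr[3]=15 > arr[5]=8
(3, 7): arr[3]=15 > arr[7]=7
(4, 5): arr[4]=16 > arr[5]=8
(4, 6): arr[4]=16 > arr[6]=15
(4, 7): arr[4]=16 > arr[7]=7
(5, 7): arr[5]=8 > arr[7]=7
(6, 7): arr[6]=15 > arr[7]=7

Total inversions: 12

The array has 12 inversion(s): (0,1), (0,2), (0,5), (0,7), (2,7), (3,5), (3,7), (4,5), (4,6), (4,7), (5,7), (6,7). Each pair (i,j) satisfies i < j and arr[i] > arr[j].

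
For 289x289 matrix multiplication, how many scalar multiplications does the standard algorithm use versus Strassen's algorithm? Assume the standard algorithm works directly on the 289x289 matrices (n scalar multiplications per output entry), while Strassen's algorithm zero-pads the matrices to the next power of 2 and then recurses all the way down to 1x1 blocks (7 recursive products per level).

Matrix multiplication for 289x289 matrices:

Strassen's algorithm requires power-of-2 dimensions. Pad 289x289 to 512x512 (next power of 2).

Standard algorithm: 289^3 = 24137569 multiplications
Strassen's algorithm: 7^(log2(512)) = 7^9 = 40353607 multiplications
Difference: 24137569 - 40353607 = -16216038 (Strassen uses MORE here due to padding overhead — for small or just-over-power-of-2 n, padding can outweigh the per-level savings)

Standard: 24137569 multiplications (289^3). Strassen: 40353607 multiplications (7^9, after padding to 512x512). Strassen reduces 8 recursive multiplications to 7 at each level.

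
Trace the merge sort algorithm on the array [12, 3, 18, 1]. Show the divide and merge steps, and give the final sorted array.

Merge sort trace:

Split: [12, 3, 18, 1] -> [12, 3] and [18, 1]
  Split: [12, 3] -> [12] and [3]
  Merge: [12] + [3] -> [3, 12]
  Split: [18, 1] -> [18] and [1]
  Merge: [18] + [1] -> [1, 18]
Merge: [3, 12] + [1, 18] -> [1, 3, 12, 18]

Final sorted array: [1, 3, 12, 18]

The merge sort proceeds by recursively splitting the array and merging sorted halves.
After all merges, the sorted array is [1, 3, 12, 18].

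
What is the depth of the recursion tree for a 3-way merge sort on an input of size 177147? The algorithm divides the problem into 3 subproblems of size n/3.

For divide and conquer with division factor 3:

Problem sizes at each level:
Level 0: 177147
Level 1: 59049
Level 2: 19683
Level 3: 6561
Level 4: 2187
Level 5: 729
Level 6: 243
Level 7: 81
Level 8: 27
Level 9: 9
Level 10: 3
Level 11: 1

The root is level 0 and the size-1 base case is level 11 (the tree spans levels 0 through 11, i.e. 12 levels counting the root), so the depth is the number of divisions: log_3(177147) = 11

The recursion tree depth is log_3(177147) = 11. At each level, the problem size is divided by 3, so it takes 11 divisions to reduce to a base case of size 1. The algorithm makes 3 recursive calls at each level.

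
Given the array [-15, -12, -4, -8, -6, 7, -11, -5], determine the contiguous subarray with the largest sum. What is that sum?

Using Kadane's algorithm on [-15, -12, -4, -8, -6, 7, -11, -5]:

Scanning through the array:
Position 1 (value -12): max_ending_here = -12, max_so_far = -12
Position 2 (value -4): max_ending_here = -4, max_so_far = -4
Position 3 (value -8): max_ending_here = -8, max_so_far = -4
Position 4 (value -6): max_ending_here = -6, max_so_far = -4
Position 5 (value 7): max_ending_here = 7, max_so_far = 7
Position 6 (value -11): max_ending_here = -4, max_so_far = 7
Position 7 (value -5): max_ending_here = -5, max_so_far = 7

Maximum subarray: [7]
Maximum sum: 7

The maximum subarray is [7] with sum 7. This subarray runs from index 5 to index 5.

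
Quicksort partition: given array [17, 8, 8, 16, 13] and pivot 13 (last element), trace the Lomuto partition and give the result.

Lomuto partition with pivot = 13:

Initial array: [17, 8, 8, 16, 13]

arr[0]=17 > 13: no swap
arr[1]=8 <= 13: swap with position 0, array becomes [8, 17, 8, 16, 13]
arr[2]=8 <= 13: swap with position 1, array becomes [8, 8, 17, 16, 13]
arr[3]=16 > 13: no swap

Place pivot at position 2: [8, 8, 13, 16, 17]
Pivot position: 2

After partitioning with pivot 13, the array becomes [8, 8, 13, 16, 17]. The pivot is placed at index 2. All elements to the left of the pivot are <= 13, and all elements to the right are > 13.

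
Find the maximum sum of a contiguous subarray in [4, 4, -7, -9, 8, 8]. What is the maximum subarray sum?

Using Kadane's algorithm on [4, 4, -7, -9, 8, 8]:

Scanning through the array:
Position 1 (value 4): max_ending_here = 8, max_so_far = 8
Position 2 (value -7): max_ending_here = 1, max_so_far = 8
Position 3 (value -9): max_ending_here = -8, max_so_far = 8
Position 4 (value 8): max_ending_here = 8, max_so_far = 8
Position 5 (value 8): max_ending_here = 16, max_so_far = 16

Maximum subarray: [8, 8]
Maximum sum: 16

The maximum subarray is [8, 8] with sum 16. This subarray runs from index 4 to index 5.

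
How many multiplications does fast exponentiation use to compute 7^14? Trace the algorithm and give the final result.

Computing 7^14 by squaring (build up from 7^1; each line after the first costs one multiplication):

7^1 = 7
7^2 = (7^1)^2 = 7^2 = 49
7^3 = 7 * 7^2 = 7 * 49 = 343
7^6 = (7^3)^2 = 343^2 = 117649
7^7 = 7 * 7^6 = 7 * 117649 = 823543
7^14 = (7^7)^2 = 823543^2 = 678223072849

Result: 678223072849
Multiplications needed: 5 (5 lines after 7^1)

7^14 = 678223072849. Using exponentiation by squaring, this requires 5 multiplications. The key idea: if the exponent is even, square the half-power; if odd, multiply by the base once.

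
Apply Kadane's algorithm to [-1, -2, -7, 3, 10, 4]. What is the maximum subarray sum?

Using Kadane's algorithm on [-1, -2, -7, 3, 10, 4]:

Scanning through the array:
Position 1 (value -2): max_ending_here = -2, max_so_far = -1
Position 2 (value -7): max_ending_here = -7, max_so_far = -1
Position 3 (value 3): max_ending_here = 3, max_so_far = 3
Position 4 (value 10): max_ending_here = 13, max_so_far = 13
Position 5 (value 4): max_ending_here = 17, max_so_far = 17

Maximum subarray: [3, 10, 4]
Maximum sum: 17

The maximum subarray is [3, 10, 4] with sum 17. This subarray runs from index 3 to index 5.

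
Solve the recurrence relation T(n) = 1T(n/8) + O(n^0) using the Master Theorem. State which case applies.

Master Theorem for T(n) = 1T(n/8) + O(n^0):

a = 1, b = 8, c = 0
log_b(a) = log_8(1) = 0.0000

Case 2: c = 0 = log_8(1) = 0.0000
T(n) = O(n^0 log n) = O(log n)

For T(n) = 1T(n/8) + O(n^0): log_8(1) = 0.0000. This is Case 2 of the Master Theorem (c = log_b(a), equal work at all levels), giving O(log n).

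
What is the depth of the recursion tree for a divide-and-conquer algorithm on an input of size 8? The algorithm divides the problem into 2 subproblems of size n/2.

For divide and conquer with division factor 2:

Problem sizes at each level:
Level 0: 8
Level 1: 4
Level 2: 2
Level 3: 1

The root is level 0 and the size-1 base case is level 3 (the tree spans levels 0 through 3, i.e. 4 levels counting the root), so the depth is the number of divisions: log_2(8) = 3

The recursion tree depth is log_2(8) = 3. At each level, the problem size is divided by 2, so it takes 3 divisions to reduce to a base case of size 1. The algorithm makes 2 recursive calls at each level.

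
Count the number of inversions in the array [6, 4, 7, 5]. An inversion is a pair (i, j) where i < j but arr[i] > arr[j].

Finding inversions in [6, 4, 7, 5]:

(0, 1): arr[0]=6 > arr[1]=4
(0, 3): arr[0]=6 > arr[3]=5
(2, 3): arr[2]=7 > arr[3]=5

Total inversions: 3

The array has 3 inversion(s): (0,1), (0,3), (2,3). Each pair (i,j) satisfies i < j and arr[i] > arr[j].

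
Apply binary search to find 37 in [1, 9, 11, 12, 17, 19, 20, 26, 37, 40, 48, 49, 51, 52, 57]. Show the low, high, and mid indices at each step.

Binary search for 37 in [1, 9, 11, 12, 17, 19, 20, 26, 37, 40, 48, 49, 51, 52, 57]:

lo=0, hi=14, mid=7, arr[mid]=26 -> 26 < 37, search right half
lo=8, hi=14, mid=11, arr[mid]=49 -> 49 > 37, search left half
lo=8, hi=10, mid=9, arr[mid]=40 -> 40 > 37, search left half
lo=8, hi=8, mid=8, arr[mid]=37 -> Found target at index 8!

Binary search finds 37 at index 8 after 4 comparisons. The search repeatedly halves the search space by comparing with the middle element.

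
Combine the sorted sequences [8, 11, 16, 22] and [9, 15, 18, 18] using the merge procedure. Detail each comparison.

Merging process:

Compare 8 vs 9: take 8 from left. Merged: [8]
Compare 11 vs 9: take 9 from right. Merged: [8, 9]
Compare 11 vs 15: take 11 from left. Merged: [8, 9, 11]
Compare 16 vs 15: take 15 from right. Merged: [8, 9, 11, 15]
Compare 16 vs 18: take 16 from left. Merged: [8, 9, 11, 15, 16]
Compare 22 vs 18: take 18 from right. Merged: [8, 9, 11, 15, 16, 18]
Compare 22 vs 18: take 18 from right. Merged: [8, 9, 11, 15, 16, 18, 18]
Append remaining from left: [22]. Merged: [8, 9, 11, 15, 16, 18, 18, 22]

Final merged array: [8, 9, 11, 15, 16, 18, 18, 22]
Total comparisons: 7

The merged array is [8, 9, 11, 15, 16, 18, 18, 22], requiring 7 comparisons. The merge step runs in O(n) time where n is the total number of elements.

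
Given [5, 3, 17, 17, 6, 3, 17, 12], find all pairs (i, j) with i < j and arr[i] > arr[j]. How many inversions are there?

Finding inversions in [5, 3, 17, 17, 6, 3, 17, 12]:

(0, 1): arr[0]=5 > arr[1]=3
(0, 5): arr[0]=5 > arr[5]=3
(2, 4): arr[2]=17 > arr[4]=6
(2, 5): arr[2]=17 > arr[5]=3
(2, 7): arr[2]=17 > arr[7]=12
(3, 4): arr[3]=17 > arr[4]=6
(3, 5): arr[3]=17 > arr[5]=3
(3, 7): arr[3]=17 > arr[7]=12
(4, 5): arr[4]=6 > arr[5]=3
(6, 7): arr[6]=17 > arr[7]=12

Total inversions: 10

The array has 10 inversion(s): (0,1), (0,5), (2,4), (2,5), (2,7), (3,4), (3,5), (3,7), (4,5), (6,7). Each pair (i,j) satisfies i < j and arr[i] > arr[j].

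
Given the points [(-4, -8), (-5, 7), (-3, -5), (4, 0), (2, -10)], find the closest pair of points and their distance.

Computing all pairwise distances among 5 points:

d((-4, -8), (-5, 7)) = 15.0333
d((-4, -8), (-3, -5)) = 3.1623 <-- minimum
d((-4, -8), (4, 0)) = 11.3137
d((-4, -8), (2, -10)) = 6.3246
d((-5, 7), (-3, -5)) = 12.1655
d((-5, 7), (4, 0)) = 11.4018
d((-5, 7), (2, -10)) = 18.3848
d((-3, -5), (4, 0)) = 8.6023
d((-3, -5), (2, -10)) = 7.0711
d((4, 0), (2, -10)) = 10.198

Closest pair: (-4, -8) and (-3, -5) with distance 3.1623

The closest pair is (-4, -8) and (-3, -5) with Euclidean distance 3.1623. For 5 points, brute-force pairwise comparison is shown above. For large n, the divide-and-conquer algorithm (sort by x, recurse on halves, check the dividing strip) achieves O(n log n).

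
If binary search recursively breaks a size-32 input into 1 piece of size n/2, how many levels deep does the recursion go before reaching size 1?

For divide and conquer with division factor 2:

Problem sizes at each level:
Level 0: 32
Level 1: 16
Level 2: 8
Level 3: 4
Level 4: 2
Level 5: 1

The root is level 0 and the size-1 base case is level 5 (the tree spans levels 0 through 5, i.e. 6 levels counting the root), so the depth is the number of divisions: log_2(32) = 5

The recursion tree depth is log_2(32) = 5. At each level, the problem size is divided by 2, so it takes 5 divisions to reduce to a base case of size 1. The algorithm makes 1 recursive call at each level.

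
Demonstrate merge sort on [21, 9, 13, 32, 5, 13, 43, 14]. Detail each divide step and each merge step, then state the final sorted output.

Merge sort trace:

Split: [21, 9, 13, 32, 5, 13, 43, 14] -> [21, 9, 13, 32] and [5, 13, 43, 14]
  Split: [21, 9, 13, 32] -> [21, 9] and [13, 32]
    Split: [21, 9] -> [21] and [9]
    Merge: [21] + [9] -> [9, 21]
    Split: [13, 32] -> [13] and [32]
    Merge: [13] + [32] -> [13, 32]
  Merge: [9, 21] + [13, 32] -> [9, 13, 21, 32]
  Split: [5, 13, 43, 14] -> [5, 13] and [43, 14]
    Split: [5, 13] -> [5] and [13]
    Merge: [5] + [13] -> [5, 13]
    Split: [43, 14] -> [43] and [14]
    Merge: [43] + [14] -> [14, 43]
  Merge: [5, 13] + [14, 43] -> [5, 13, 14, 43]
Merge: [9, 13, 21, 32] + [5, 13, 14, 43] -> [5, 9, 13, 13, 14, 21, 32, 43]

Final sorted array: [5, 9, 13, 13, 14, 21, 32, 43]

The merge sort proceeds by recursively splitting the array and merging sorted halves.
After all merges, the sorted array is [5, 9, 13, 13, 14, 21, 32, 43].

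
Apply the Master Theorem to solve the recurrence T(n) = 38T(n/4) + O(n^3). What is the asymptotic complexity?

Master Theorem for T(n) = 38T(n/4) + O(n^3):

a = 38, b = 4, c = 3
log_b(a) = log_4(38) = 2.6240

Case 3: c = 3 > log_4(38) = 2.6240
T(n) = O(n^3) = O(n^3)

For T(n) = 38T(n/4) + O(n^3): log_4(38) = 2.6240. This is Case 3 of the Master Theorem (c > log_b(a), work dominated by root), giving O(n^3).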